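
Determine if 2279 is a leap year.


No

Rules: divisible by 4 AND (not by 100 OR by 400)
2279 ÷ 4 = 569 remainder 3 → not divisible by 4
Not divisible by 4 → not a leap year


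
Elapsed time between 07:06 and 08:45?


End time in minutes: 8×60 + 45 = 525
Start time in minutes: 7×60 + 6 = 426
Difference = 525 - 426 = 99 minutes
= 1 hours 39 minutes

1h 39m


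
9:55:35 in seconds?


35735 seconds

Hours: 9 × 3600 = 32400
Minutes: 55 × 60 = 3300
Seconds: 35
Total = 32400 + 3300 + 35 = 35735


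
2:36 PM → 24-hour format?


14:36

Input: 2:36 PM
PM: 2 + 12 = 14


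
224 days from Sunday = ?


Start: Sunday (index 6)
(6 + 224) mod 7
= 230 mod 7
= 6
Index 6 → Sunday

Sunday


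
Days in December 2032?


31 days

Month: December (month 12)
December has 31 days


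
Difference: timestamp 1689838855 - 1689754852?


84003 seconds (23.3 hours / 0.97 days)

Difference = 1689838855 - 1689754852 = 84003 seconds
In hours: 84003 / 3600 ≈ 23.3
In days: 84003 / 86400 ≈ 0.97


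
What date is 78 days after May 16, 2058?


August 2, 2058

Start: May 16, 2058
Add 78 days
May 16 → June 1: 31 - 16 + 1 = 16 days (78 - 16 = 62 left)
June 1 → July 1: 30 - 1 + 1 = 30 days (62 - 30 = 32 left)
July 1 → August 1: 31 - 1 + 1 = 31 days (32 - 31 = 1 left)
August 1 + 1 = August 2, 2058


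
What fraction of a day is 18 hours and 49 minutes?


Total minutes: 18×60 + 49 = 1129
Day = 24×60 = 1440 minutes
Fraction = 1129/1440 ≈ 0.7840
As a percentage: 1129/1440 × 100 ≈ 78.40%

0.7840 (78.40%)


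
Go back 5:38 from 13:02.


Start: 782 minutes from midnight
Subtract: 338 minutes
Remaining: 782 - 338 = 444
Hours: 7, Minutes: 24

07:24


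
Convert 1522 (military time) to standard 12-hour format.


Hour: 15
15 - 12 = 3 → PM

3:22 PM


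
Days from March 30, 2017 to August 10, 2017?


133 days

From March 30, 2017 to August 10, 2017
Rest of March 2017: 31 - 30 = 1
Full months: April 30, May 31, June 30, July 31
Days into August 2017: 10
Total = 1 + 30 + 31 + 30 + 31 + 10 = 133 days


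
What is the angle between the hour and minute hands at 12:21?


115.5°

Hour hand (12 ≡ 0 on the dial): 0×30 + 21×0.5 = 10.5°
Minute hand = 21×6 = 126°
Difference = |10.5 - 126| = 115.5°


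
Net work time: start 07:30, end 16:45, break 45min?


8h 30m (510 minutes)

Total time = (16×60+45) - (7×60+30)
= 1005 - 450 = 555 min
Minus break: 555 - 45 = 510 min
= 8h 30m


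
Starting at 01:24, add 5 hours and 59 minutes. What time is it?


07:23

Start: 84 minutes from midnight
Add: 359 minutes
Total: 443 minutes
Hours: 443 ÷ 60 = 7 remainder 23


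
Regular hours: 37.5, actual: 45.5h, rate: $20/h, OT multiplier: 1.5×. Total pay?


$990.00

Regular: 37.5h × $20 = $750.00
Overtime: 45.5 - 37.5 = 8.0h
OT pay: 8.0h × $20 × 1.5 = $240.00
Total = $750.00 + $240.00 = $990.00


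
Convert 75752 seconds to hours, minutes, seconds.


Hours: 75752 ÷ 3600 = 21 remainder 152
Minutes: 152 ÷ 60 = 2 remainder 32
Seconds: 32

21h 2m 32s


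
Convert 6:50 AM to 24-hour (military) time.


06:50

Input: 6:50 AM
AM hour stays: 6


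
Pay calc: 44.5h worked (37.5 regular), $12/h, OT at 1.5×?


Regular: 37.5h × $12 = $450.00
Overtime: 44.5 - 37.5 = 7.0h
OT pay: 7.0h × $12 × 1.5 = $126.00
Total = $450.00 + $126.00 = $576.00

$576.00


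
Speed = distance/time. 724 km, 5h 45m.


Distance: 724 km
Time: 5h 45m = 345 min = 345/60 = 23/4 hours
Speed = 724 ÷ (23/4) = 724 × 4 / 23 = 2896/23 ≈ 125.9 km/h

125.9 km/h


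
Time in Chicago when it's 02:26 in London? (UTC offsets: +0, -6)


Time difference = UTC-6 - UTC+0 = -6 hours
New hour = (2 -6) mod 24
= -4 mod 24 = 20
Minutes unchanged → 20:26; -4 < 0 → previous day

20:26 (previous day)


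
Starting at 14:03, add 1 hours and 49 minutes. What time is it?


Start: 843 minutes from midnight
Add: 109 minutes
Total: 952 minutes
Hours: 952 ÷ 60 = 15 remainder 52

15:52


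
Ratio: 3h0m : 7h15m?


12:29 (0.41)

Duration 1: 180 minutes
Duration 2: 435 minutes
Ratio = 180:435
GCD = 15
Simplified = 12:29
As a decimal: 12/29 ≈ 0.41


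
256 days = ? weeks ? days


Weeks: 256 ÷ 7 = 36 remainder 4

36 weeks 4 days


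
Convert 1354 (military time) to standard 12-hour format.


1:54 PM

Hour: 13
13 - 12 = 1 → PM


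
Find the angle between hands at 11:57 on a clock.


16.5°

Hour hand = 11×30 + 57×0.5 = 358.5°
Minute hand = 57×6 = 342°
Difference = |358.5 - 342| = 16.5°


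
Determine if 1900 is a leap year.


No

Rules: divisible by 4 AND (not by 100 OR by 400)
1900 ÷ 4 = 475 exactly → divisible by 4
1900 ÷ 100 = 19 exactly → divisible by 100
1900 ÷ 400 = 4 remainder 300 → not divisible by 400
Divisible by 100 but not by 400 → not a leap year


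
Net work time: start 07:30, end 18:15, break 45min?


Total time = (18×60+15) - (7×60+30)
= 1095 - 450 = 645 min
Minus break: 645 - 45 = 600 min
= 10h 0m

10h 0m (600 minutes)


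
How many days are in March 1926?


31 days

Month: March (month 3)
March has 31 days


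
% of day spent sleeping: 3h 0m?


12.5%

Time: 180 minutes
Day: 1440 minutes
Percentage = (180/1440) × 100 = 12.5%


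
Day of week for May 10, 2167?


Sunday

Zeller's congruence:
q=10, m=5, k=67, j=21
h = (10 + ⌊13×6/5⌋ + 67 + ⌊67/4⌋ + ⌊21/4⌋ - 2×21) mod 7
= (10 + 15 + 67 + 16 + 5 - 42) mod 7
= 71 mod 7 = 1
h=1 → Sunday


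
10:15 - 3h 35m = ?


Start: 615 minutes from midnight
Subtract: 215 minutes
Remaining: 615 - 215 = 400
Hours: 6, Minutes: 40

06:40


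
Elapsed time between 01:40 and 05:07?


End time in minutes: 5×60 + 7 = 307
Start time in minutes: 1×60 + 40 = 100
Difference = 307 - 100 = 207 minutes
= 3 hours 27 minutes

3h 27m


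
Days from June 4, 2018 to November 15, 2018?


From June 4, 2018 to November 15, 2018
Rest of June 2018: 30 - 4 = 26
Full months: July 31, August 31, September 30, October 31
Days into November 2018: 15
Total = 26 + 31 + 31 + 30 + 31 + 15 = 164 days

164 days


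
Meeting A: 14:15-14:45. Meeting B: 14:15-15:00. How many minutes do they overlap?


Meeting A: 855-885 (in minutes from midnight)
Meeting B: 855-900
Overlap start = max(855, 855) = 855
Overlap end = min(885, 900) = 885
Overlap = max(0, 885 - 855) = 30 min

30 minutes


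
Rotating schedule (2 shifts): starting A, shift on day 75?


Shifts: A, B
Start: A (index 0)
Day 75: (0 + 75 - 1) mod 2
= 74 mod 2
= 0
Index 0 → shift A

Shift A


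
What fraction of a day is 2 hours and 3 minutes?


Total minutes: 2×60 + 3 = 123
Day = 24×60 = 1440 minutes
Fraction = 123/1440 ≈ 0.0854
As a percentage: 123/1440 × 100 ≈ 8.54%

0.0854 (8.54%)


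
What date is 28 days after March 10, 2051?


Start: March 10, 2051
Add 28 days
March 10 → April 1: 31 - 10 + 1 = 22 days (28 - 22 = 6 left)
April 1 + 6 = April 7, 2051

April 7, 2051


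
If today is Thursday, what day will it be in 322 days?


Start: Thursday (index 3)
(3 + 322) mod 7
= 325 mod 7
= 3
Index 3 → Thursday

Thursday


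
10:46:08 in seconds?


38768 seconds

Hours: 10 × 3600 = 36000
Minutes: 46 × 60 = 2760
Seconds: 8
Total = 36000 + 2760 + 8 = 38768


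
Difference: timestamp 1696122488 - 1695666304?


Difference = 1696122488 - 1695666304 = 456184 seconds
In hours: 456184 / 3600 ≈ 126.7
In days: 456184 / 86400 ≈ 5.28

456184 seconds (126.7 hours / 5.28 days)


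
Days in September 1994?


30 days

Month: September (month 9)
September has 30 days


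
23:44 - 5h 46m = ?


Start: 1424 minutes from midnight
Subtract: 346 minutes
Remaining: 1424 - 346 = 1078
Hours: 17, Minutes: 58

17:58


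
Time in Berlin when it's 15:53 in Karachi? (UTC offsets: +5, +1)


Time difference = UTC+1 - UTC+5 = -4 hours
New hour = (15 -4) mod 24
= 11 mod 24 = 11
Minutes unchanged → 11:53

11:53


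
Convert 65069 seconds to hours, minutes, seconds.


Hours: 65069 ÷ 3600 = 18 remainder 269
Minutes: 269 ÷ 60 = 4 remainder 29
Seconds: 29

18h 4m 29s


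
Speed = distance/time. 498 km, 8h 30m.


Distance: 498 km
Time: 8h 30m = 510 min = 510/60 = 17/2 hours
Speed = 498 ÷ (17/2) = 498 × 2 / 17 = 996/17 ≈ 58.6 km/h

58.6 km/h


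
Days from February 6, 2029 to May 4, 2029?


From February 6, 2029 to May 4, 2029
Rest of February 2029: 28 - 6 = 22
Full months: March 31, April 30
Days into May 2029: 4
Total = 22 + 31 + 30 + 4 = 87 days

87 days


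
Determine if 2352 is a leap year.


Rules: divisible by 4 AND (not by 100 OR by 400)
2352 ÷ 4 = 588 exactly → divisible by 4
2352 ÷ 100 = 23 remainder 52 → not divisible by 100
Divisible by 4 but not by 100 → leap year

Yes


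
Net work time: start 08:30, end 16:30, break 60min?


Total time = (16×60+30) - (8×60+30)
= 990 - 510 = 480 min
Minus break: 480 - 60 = 420 min
= 7h 0m

7h 0m (420 minutes)


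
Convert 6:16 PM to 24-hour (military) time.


18:16

Input: 6:16 PM
PM: 6 + 12 = 18


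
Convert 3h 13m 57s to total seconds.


Hours: 3 × 3600 = 10800
Minutes: 13 × 60 = 780
Seconds: 57
Total = 10800 + 780 + 57 = 11637

11637 seconds


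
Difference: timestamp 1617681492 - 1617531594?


149898 seconds (41.6 hours / 1.73 days)

Difference = 1617681492 - 1617531594 = 149898 seconds
In hours: 149898 / 3600 ≈ 41.6
In days: 149898 / 86400 ≈ 1.73


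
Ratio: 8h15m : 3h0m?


Duration 1: 495 minutes
Duration 2: 180 minutes
Ratio = 495:180
GCD = 45
Simplified = 11:4
As a decimal: 11/4 = 2.75

11:4 (2.75)


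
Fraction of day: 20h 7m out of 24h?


0.8382 (83.82%)

Total minutes: 20×60 + 7 = 1207
Day = 24×60 = 1440 minutes
Fraction = 1207/1440 ≈ 0.8382
As a percentage: 1207/1440 × 100 ≈ 83.82%


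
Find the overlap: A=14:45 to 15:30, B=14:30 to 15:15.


Meeting A: 885-930 (in minutes from midnight)
Meeting B: 870-915
Overlap start = max(885, 870) = 885
Overlap end = min(930, 915) = 915
Overlap = max(0, 915 - 885) = 30 min

30 minutes


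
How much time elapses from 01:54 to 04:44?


2h 50m

End time in minutes: 4×60 + 44 = 284
Start time in minutes: 1×60 + 54 = 114
Difference = 284 - 114 = 170 minutes
= 2 hours 50 minutes


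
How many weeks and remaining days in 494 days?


70 weeks 4 days

Weeks: 494 ÷ 7 = 70 remainder 4


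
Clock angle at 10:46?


47.0°

Hour hand = 10×30 + 46×0.5 = 323.0°
Minute hand = 46×6 = 276°
Difference = |323.0 - 276| = 47.0°


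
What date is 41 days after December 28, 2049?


February 7, 2050

Start: December 28, 2049
Add 41 days
December 28 → January 1: 31 - 28 + 1 = 4 days (41 - 4 = 37 left)
January 1 → February 1: 31 - 1 + 1 = 31 days (37 - 31 = 6 left)
February 1 + 6 = February 7, 2050


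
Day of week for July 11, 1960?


Zeller's congruence:
q=11, m=7, k=60, j=19
h = (11 + ⌊13×8/5⌋ + 60 + ⌊60/4⌋ + ⌊19/4⌋ - 2×19) mod 7
= (11 + 20 + 60 + 15 + 4 - 38) mod 7
= 72 mod 7 = 2
h=2 → Monday

Monday


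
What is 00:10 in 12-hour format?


12:10 AM

Hour: 0
0 → 12 AM (midnight)


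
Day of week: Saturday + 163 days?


Start: Saturday (index 5)
(5 + 163) mod 7
= 168 mod 7
= 0
Index 0 → Monday

Monday


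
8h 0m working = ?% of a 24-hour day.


33.3%

Time: 480 minutes
Day: 1440 minutes
Percentage = (480/1440) × 100 ≈ 33.3%


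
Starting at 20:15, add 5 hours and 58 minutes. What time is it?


Start: 1215 minutes from midnight
Add: 358 minutes
Total: 1573 minutes
Hours: 1573 ÷ 60 = 26 remainder 13
26 ≥ 24 → 26 - 24 = 2 (next day)

02:13 (next day)


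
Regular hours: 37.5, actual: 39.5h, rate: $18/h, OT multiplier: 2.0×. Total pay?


Regular: 37.5h × $18 = $675.00
Overtime: 39.5 - 37.5 = 2.0h
OT pay: 2.0h × $18 × 2.0 = $72.00
Total = $675.00 + $72.00 = $747.00

$747.00


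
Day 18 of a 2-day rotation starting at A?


Shift B

Shifts: A, B
Start: A (index 0)
Day 18: (0 + 18 - 1) mod 2
= 17 mod 2
= 1
Index 1 → shift B


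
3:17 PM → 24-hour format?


Input: 3:17 PM
PM: 3 + 12 = 15

15:17


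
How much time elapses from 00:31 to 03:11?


2h 40m

End time in minutes: 3×60 + 11 = 191
Start time in minutes: 0×60 + 31 = 31
Difference = 191 - 31 = 160 minutes
= 2 hours 40 minutes


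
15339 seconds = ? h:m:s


4h 15m 39s

Hours: 15339 ÷ 3600 = 4 remainder 939
Minutes: 939 ÷ 60 = 15 remainder 39
Seconds: 39


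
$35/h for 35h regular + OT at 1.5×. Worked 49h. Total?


Regular: 35h × $35 = $1225.00
Overtime: 49 - 35 = 14h
OT pay: 14h × $35 × 1.5 = $735.00
Total = $1225.00 + $735.00 = $1960.00

$1960.00


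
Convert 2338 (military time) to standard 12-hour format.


11:38 PM

Hour: 23
23 - 12 = 11 → PM


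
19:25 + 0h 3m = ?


Start: 1165 minutes from midnight
Add: 3 minutes
Total: 1168 minutes
Hours: 1168 ÷ 60 = 19 remainder 28

19:28


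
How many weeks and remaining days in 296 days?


Weeks: 296 ÷ 7 = 42 remainder 2

42 weeks 2 days


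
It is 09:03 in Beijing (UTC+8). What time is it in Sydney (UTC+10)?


Time difference = UTC+10 - UTC+8 = +2 hours
New hour = (9 + 2) mod 24
= 11 mod 24 = 11
Minutes unchanged → 11:03

11:03


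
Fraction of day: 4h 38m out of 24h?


0.1931 (19.31%)

Total minutes: 4×60 + 38 = 278
Day = 24×60 = 1440 minutes
Fraction = 278/1440 ≈ 0.1931
As a percentage: 278/1440 × 100 ≈ 19.31%


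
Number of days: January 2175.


Month: January (month 1)
January has 31 days

31 days


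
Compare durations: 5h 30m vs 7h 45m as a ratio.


Duration 1: 330 minutes
Duration 2: 465 minutes
Ratio = 330:465
GCD = 15
Simplified = 22:31
As a decimal: 22/31 ≈ 0.71

22:31 (0.71)


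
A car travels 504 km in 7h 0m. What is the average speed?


72.0 km/h

Distance: 504 km
Time: 7 hours
Speed = 504 / 7 = 72.0 km/h


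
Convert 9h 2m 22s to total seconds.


Hours: 9 × 3600 = 32400
Minutes: 2 × 60 = 120
Seconds: 22
Total = 32400 + 120 + 22 = 32542

32542 seconds


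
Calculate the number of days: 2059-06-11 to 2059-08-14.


From June 11, 2059 to August 14, 2059
Rest of June 2059: 30 - 11 = 19
Full months: July 31
Days into August 2059: 14
Total = 19 + 31 + 14 = 64 days

64 days


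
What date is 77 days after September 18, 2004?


Start: September 18, 2004
Add 77 days
September 18 → October 1: 30 - 18 + 1 = 13 days (77 - 13 = 64 left)
October 1 → November 1: 31 - 1 + 1 = 31 days (64 - 31 = 33 left)
November 1 → December 1: 30 - 1 + 1 = 30 days (33 - 30 = 3 left)
December 1 + 3 = December 4, 2004

December 4, 2004


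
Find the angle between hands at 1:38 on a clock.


179.0°

Hour hand = 1×30 + 38×0.5 = 49.0°
Minute hand = 38×6 = 228°
Difference = |49.0 - 228| = 179.0°


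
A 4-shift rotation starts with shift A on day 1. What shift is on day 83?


Shift C

Shifts: A, B, C, D
Start: A (index 0)
Day 83: (0 + 83 - 1) mod 4
= 82 mod 4
= 2
Index 2 → shift C


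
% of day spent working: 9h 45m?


40.6%

Time: 585 minutes
Day: 1440 minutes
Percentage = (585/1440) × 100 ≈ 40.6%


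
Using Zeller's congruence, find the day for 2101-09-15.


Zeller's congruence:
q=15, m=9, k=1, j=21
h = (15 + ⌊13×10/5⌋ + 1 + ⌊1/4⌋ + ⌊21/4⌋ - 2×21) mod 7
= (15 + 26 + 1 + 0 + 5 - 42) mod 7
= 5 mod 7 = 5
h=5 → Thursday

Thursday


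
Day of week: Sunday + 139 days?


Start: Sunday (index 6)
(6 + 139) mod 7
= 145 mod 7
= 5
Index 5 → Saturday

Saturday


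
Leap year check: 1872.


Yes

Rules: divisible by 4 AND (not by 100 OR by 400)
1872 ÷ 4 = 468 exactly → divisible by 4
1872 ÷ 100 = 18 remainder 72 → not divisible by 100
Divisible by 4 but not by 100 → leap year


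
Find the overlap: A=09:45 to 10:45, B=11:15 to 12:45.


Meeting A: 585-645 (in minutes from midnight)
Meeting B: 675-765
Overlap start = max(585, 675) = 675
Overlap end = min(645, 765) = 645
Overlap = max(0, 645 - 675) = 0 min

0 minutes


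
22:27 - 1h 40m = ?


Start: 1347 minutes from midnight
Subtract: 100 minutes
Remaining: 1347 - 100 = 1247
Hours: 20, Minutes: 47

20:47


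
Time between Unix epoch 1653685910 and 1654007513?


Difference = 1654007513 - 1653685910 = 321603 seconds
In hours: 321603 / 3600 ≈ 89.3
In days: 321603 / 86400 ≈ 3.72

321603 seconds (89.3 hours / 3.72 days)


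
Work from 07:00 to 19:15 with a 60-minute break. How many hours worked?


Total time = (19×60+15) - (7×60+0)
= 1155 - 420 = 735 min
Minus break: 735 - 60 = 675 min
= 11h 15m

11h 15m (675 minutes)


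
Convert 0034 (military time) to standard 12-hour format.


Hour: 0
0 → 12 AM (midnight)

12:34 AM


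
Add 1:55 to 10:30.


Start: 630 minutes from midnight
Add: 115 minutes
Total: 745 minutes
Hours: 745 ÷ 60 = 12 remainder 25

12:25


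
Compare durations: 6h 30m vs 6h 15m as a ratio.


Duration 1: 390 minutes
Duration 2: 375 minutes
Ratio = 390:375
GCD = 15
Simplified = 26:25
As a decimal: 26/25 = 1.04

26:25 (1.04)


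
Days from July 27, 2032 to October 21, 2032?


From July 27, 2032 to October 21, 2032
Rest of July 2032: 31 - 27 = 4
Full months: August 31, September 30
Days into October 2032: 21
Total = 4 + 31 + 30 + 21 = 86 days

86 days


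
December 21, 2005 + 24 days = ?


January 14, 2006

Start: December 21, 2005
Add 24 days
December 21 → January 1: 31 - 21 + 1 = 11 days (24 - 11 = 13 left)
January 1 + 13 = January 14, 2006


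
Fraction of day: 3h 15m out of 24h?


0.1354 (13.54%)

Total minutes: 3×60 + 15 = 195
Day = 24×60 = 1440 minutes
Fraction = 195/1440 ≈ 0.1354
As a percentage: 195/1440 × 100 ≈ 13.54%


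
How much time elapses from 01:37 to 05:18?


End time in minutes: 5×60 + 18 = 318
Start time in minutes: 1×60 + 37 = 97
Difference = 318 - 97 = 221 minutes
= 3 hours 41 minutes

3h 41m


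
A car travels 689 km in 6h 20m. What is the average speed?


108.8 km/h

Distance: 689 km
Time: 6h 20m = 380 min = 380/60 = 19/3 hours
Speed = 689 ÷ (19/3) = 689 × 3 / 19 = 2067/19 ≈ 108.8 km/h


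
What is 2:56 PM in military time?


Input: 2:56 PM
PM: 2 + 12 = 14

14:56


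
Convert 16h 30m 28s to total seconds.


Hours: 16 × 3600 = 57600
Minutes: 30 × 60 = 1800
Seconds: 28
Total = 57600 + 1800 + 28 = 59428

59428 seconds


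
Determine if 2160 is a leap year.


Yes

Rules: divisible by 4 AND (not by 100 OR by 400)
2160 ÷ 4 = 540 exactly → divisible by 4
2160 ÷ 100 = 21 remainder 60 → not divisible by 100
Divisible by 4 but not by 100 → leap year


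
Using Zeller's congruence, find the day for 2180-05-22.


Monday

Zeller's congruence:
q=22, m=5, k=80, j=21
h = (22 + ⌊13×6/5⌋ + 80 + ⌊80/4⌋ + ⌊21/4⌋ - 2×21) mod 7
= (22 + 15 + 80 + 20 + 5 - 42) mod 7
= 100 mod 7 = 2
h=2 → Monday


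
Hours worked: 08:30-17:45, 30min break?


Total time = (17×60+45) - (8×60+30)
= 1065 - 510 = 555 min
Minus break: 555 - 30 = 525 min
= 8h 45m

8h 45m (525 minutes)


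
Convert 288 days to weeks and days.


Weeks: 288 ÷ 7 = 41 remainder 1

41 weeks 1 days


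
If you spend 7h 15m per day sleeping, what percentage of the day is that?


Time: 435 minutes
Day: 1440 minutes
Percentage = (435/1440) × 100 ≈ 30.2%

30.2%


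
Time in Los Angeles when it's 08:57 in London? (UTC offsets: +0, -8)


Time difference = UTC-8 - UTC+0 = -8 hours
New hour = (8 -8) mod 24
= 0 mod 24 = 0
Minutes unchanged → 00:57

00:57


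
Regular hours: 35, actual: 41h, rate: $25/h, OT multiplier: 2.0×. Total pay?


$1175.00

Regular: 35h × $25 = $875.00
Overtime: 41 - 35 = 6h
OT pay: 6h × $25 × 2.0 = $300.00
Total = $875.00 + $300.00 = $1175.00


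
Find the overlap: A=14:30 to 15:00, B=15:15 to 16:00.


Meeting A: 870-900 (in minutes from midnight)
Meeting B: 915-960
Overlap start = max(870, 915) = 915
Overlap end = min(900, 960) = 900
Overlap = max(0, 900 - 915) = 0 min

0 minutes


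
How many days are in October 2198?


Month: October (month 10)
October has 31 days

31 days


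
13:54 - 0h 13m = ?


Start: 834 minutes from midnight
Subtract: 13 minutes
Remaining: 834 - 13 = 821
Hours: 13, Minutes: 41

13:41


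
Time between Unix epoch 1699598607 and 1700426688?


Difference = 1700426688 - 1699598607 = 828081 seconds
In hours: 828081 / 3600 ≈ 230.0
In days: 828081 / 86400 ≈ 9.58

828081 seconds (230.0 hours / 9.58 days)


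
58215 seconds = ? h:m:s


Hours: 58215 ÷ 3600 = 16 remainder 615
Minutes: 615 ÷ 60 = 10 remainder 15
Seconds: 15

16h 10m 15s


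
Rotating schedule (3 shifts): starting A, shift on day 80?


Shifts: A, B, C
Start: A (index 0)
Day 80: (0 + 80 - 1) mod 3
= 79 mod 3
= 1
Index 1 → shift B

Shift B


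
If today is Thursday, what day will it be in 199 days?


Sunday

Start: Thursday (index 3)
(3 + 199) mod 7
= 202 mod 7
= 6
Index 6 → Sunday


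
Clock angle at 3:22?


31.0°

Hour hand = 3×30 + 22×0.5 = 101.0°
Minute hand = 22×6 = 132°
Difference = |101.0 - 132| = 31.0°


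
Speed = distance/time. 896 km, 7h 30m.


Distance: 896 km
Time: 7h 30m = 450 min = 450/60 = 15/2 hours
Speed = 896 ÷ (15/2) = 896 × 2 / 15 = 1792/15 ≈ 119.5 km/h

119.5 km/h


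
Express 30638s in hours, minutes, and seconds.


8h 30m 38s

Hours: 30638 ÷ 3600 = 8 remainder 1838
Minutes: 1838 ÷ 60 = 30 remainder 38
Seconds: 38


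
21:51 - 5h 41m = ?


16:10

Start: 1311 minutes from midnight
Subtract: 341 minutes
Remaining: 1311 - 341 = 970
Hours: 16, Minutes: 10


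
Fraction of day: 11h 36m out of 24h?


Total minutes: 11×60 + 36 = 696
Day = 24×60 = 1440 minutes
Fraction = 696/1440 ≈ 0.4833
As a percentage: 696/1440 × 100 ≈ 48.33%

0.4833 (48.33%)


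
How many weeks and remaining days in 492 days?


70 weeks 2 days

Weeks: 492 ÷ 7 = 70 remainder 2


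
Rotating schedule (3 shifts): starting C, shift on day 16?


Shifts: A, B, C
Start: C (index 2)
Day 16: (2 + 16 - 1) mod 3
= 17 mod 3
= 2
Index 2 → shift C

Shift C


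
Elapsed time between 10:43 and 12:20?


1h 37m

End time in minutes: 12×60 + 20 = 740
Start time in minutes: 10×60 + 43 = 643
Difference = 740 - 643 = 97 minutes
= 1 hours 37 minutes


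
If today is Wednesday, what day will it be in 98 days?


Wednesday

Start: Wednesday (index 2)
(2 + 98) mod 7
= 100 mod 7
= 2
Index 2 → Wednesday


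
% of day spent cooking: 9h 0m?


Time: 540 minutes
Day: 1440 minutes
Percentage = (540/1440) × 100 = 37.5%

37.5%


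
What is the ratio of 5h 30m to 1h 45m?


22:7 (3.14)

Duration 1: 330 minutes
Duration 2: 105 minutes
Ratio = 330:105
GCD = 15
Simplified = 22:7
As a decimal: 22/7 ≈ 3.14


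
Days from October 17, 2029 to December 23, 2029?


From October 17, 2029 to December 23, 2029
Rest of October 2029: 31 - 17 = 14
Full months: November 30
Days into December 2029: 23
Total = 14 + 30 + 23 = 67 days

67 days


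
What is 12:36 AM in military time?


00:36

Input: 12:36 AM
12 AM → 00 (midnight)


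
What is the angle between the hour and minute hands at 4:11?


59.5°

Hour hand = 4×30 + 11×0.5 = 125.5°
Minute hand = 11×6 = 66°
Difference = |125.5 - 66| = 59.5°


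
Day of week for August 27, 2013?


Tuesday

Zeller's congruence:
q=27, m=8, k=13, j=20
h = (27 + ⌊13×9/5⌋ + 13 + ⌊13/4⌋ + ⌊20/4⌋ - 2×20) mod 7
= (27 + 23 + 13 + 3 + 5 - 40) mod 7
= 31 mod 7 = 3
h=3 → Tuesday


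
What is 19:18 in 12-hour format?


Hour: 19
19 - 12 = 7 → PM

7:18 PM


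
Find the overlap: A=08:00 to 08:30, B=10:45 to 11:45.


0 minutes

Meeting A: 480-510 (in minutes from midnight)
Meeting B: 645-705
Overlap start = max(480, 645) = 645
Overlap end = min(510, 705) = 510
Overlap = max(0, 510 - 645) = 0 min


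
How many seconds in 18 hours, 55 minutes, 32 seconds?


68132 seconds

Hours: 18 × 3600 = 64800
Minutes: 55 × 60 = 3300
Seconds: 32
Total = 64800 + 3300 + 32 = 68132


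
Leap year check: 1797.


Rules: divisible by 4 AND (not by 100 OR by 400)
1797 ÷ 4 = 449 remainder 1 → not divisible by 4
Not divisible by 4 → not a leap year

No


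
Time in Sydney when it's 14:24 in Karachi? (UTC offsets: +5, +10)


19:24

Time difference = UTC+10 - UTC+5 = +5 hours
New hour = (14 + 5) mod 24
= 19 mod 24 = 19
Minutes unchanged → 19:24


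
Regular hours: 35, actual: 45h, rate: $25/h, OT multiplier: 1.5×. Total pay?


Regular: 35h × $25 = $875.00
Overtime: 45 - 35 = 10h
OT pay: 10h × $25 × 1.5 = $375.00
Total = $875.00 + $375.00 = $1250.00

$1250.00


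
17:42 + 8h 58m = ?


Start: 1062 minutes from midnight
Add: 538 minutes
Total: 1600 minutes
Hours: 1600 ÷ 60 = 26 remainder 40
26 ≥ 24 → 26 - 24 = 2 (next day)

02:40 (next day)


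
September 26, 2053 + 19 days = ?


October 15, 2053

Start: September 26, 2053
Add 19 days
September 26 → October 1: 30 - 26 + 1 = 5 days (19 - 5 = 14 left)
October 1 + 14 = October 15, 2053


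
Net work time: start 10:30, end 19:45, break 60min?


Total time = (19×60+45) - (10×60+30)
= 1185 - 630 = 555 min
Minus break: 555 - 60 = 495 min
= 8h 15m

8h 15m (495 minutes)


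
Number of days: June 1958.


30 days

Month: June (month 6)
June has 30 days


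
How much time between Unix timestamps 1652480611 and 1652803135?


322524 seconds (89.6 hours / 3.73 days)

Difference = 1652803135 - 1652480611 = 322524 seconds
In hours: 322524 / 3600 ≈ 89.6
In days: 322524 / 86400 ≈ 3.73


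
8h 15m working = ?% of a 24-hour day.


Time: 495 minutes
Day: 1440 minutes
Percentage = (495/1440) × 100 ≈ 34.4%

34.4%


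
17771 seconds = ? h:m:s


4h 56m 11s

Hours: 17771 ÷ 3600 = 4 remainder 3371
Minutes: 3371 ÷ 60 = 56 remainder 11
Seconds: 11


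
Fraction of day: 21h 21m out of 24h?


Total minutes: 21×60 + 21 = 1281
Day = 24×60 = 1440 minutes
Fraction = 1281/1440 ≈ 0.8896
As a percentage: 1281/1440 × 100 ≈ 88.96%

0.8896 (88.96%)


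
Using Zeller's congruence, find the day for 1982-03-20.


Saturday

Zeller's congruence:
q=20, m=3, k=82, j=19
h = (20 + ⌊13×4/5⌋ + 82 + ⌊82/4⌋ + ⌊19/4⌋ - 2×19) mod 7
= (20 + 10 + 82 + 20 + 4 - 38) mod 7
= 98 mod 7 = 0
h=0 → Saturday


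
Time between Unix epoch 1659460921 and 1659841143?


Difference = 1659841143 - 1659460921 = 380222 seconds
In hours: 380222 / 3600 ≈ 105.6
In days: 380222 / 86400 ≈ 4.40

380222 seconds (105.6 hours / 4.40 days)


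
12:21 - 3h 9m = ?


09:12

Start: 741 minutes from midnight
Subtract: 189 minutes
Remaining: 741 - 189 = 552
Hours: 9, Minutes: 12


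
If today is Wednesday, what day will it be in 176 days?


Start: Wednesday (index 2)
(2 + 176) mod 7
= 178 mod 7
= 3
Index 3 → Thursday

Thursday


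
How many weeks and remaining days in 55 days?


Weeks: 55 ÷ 7 = 7 remainder 6

7 weeks 6 days


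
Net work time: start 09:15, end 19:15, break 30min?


9h 30m (570 minutes)

Total time = (19×60+15) - (9×60+15)
= 1155 - 555 = 600 min
Minus break: 600 - 30 = 570 min
= 9h 30m


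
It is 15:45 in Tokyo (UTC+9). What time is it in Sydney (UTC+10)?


16:45

Time difference = UTC+10 - UTC+9 = +1 hours
New hour = (15 + 1) mod 24
= 16 mod 24 = 16
Minutes unchanged → 16:45


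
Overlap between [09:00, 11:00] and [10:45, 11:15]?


Meeting A: 540-660 (in minutes from midnight)
Meeting B: 645-675
Overlap start = max(540, 645) = 645
Overlap end = min(660, 675) = 660
Overlap = max(0, 660 - 645) = 15 min

15 minutes


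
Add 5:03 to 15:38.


20:41

Start: 938 minutes from midnight
Add: 303 minutes
Total: 1241 minutes
Hours: 1241 ÷ 60 = 20 remainder 41


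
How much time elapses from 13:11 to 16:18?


End time in minutes: 16×60 + 18 = 978
Start time in minutes: 13×60 + 11 = 791
Difference = 978 - 791 = 187 minutes
= 3 hours 7 minutes

3h 7m


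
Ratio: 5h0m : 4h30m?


Duration 1: 300 minutes
Duration 2: 270 minutes
Ratio = 300:270
GCD = 30
Simplified = 10:9
As a decimal: 10/9 ≈ 1.11

10:9 (1.11)


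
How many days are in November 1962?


Month: November (month 11)
November has 30 days

30 days


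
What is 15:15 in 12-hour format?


Hour: 15
15 - 12 = 3 → PM

3:15 PM


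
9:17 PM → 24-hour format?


Input: 9:17 PM
PM: 9 + 12 = 21

21:17


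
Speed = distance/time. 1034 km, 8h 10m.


Distance: 1034 km
Time: 8h 10m = 490 min = 490/60 = 49/6 hours
Speed = 1034 ÷ (49/6) = 1034 × 6 / 49 = 6204/49 ≈ 126.6 km/h

126.6 km/h


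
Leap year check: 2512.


Yes

Rules: divisible by 4 AND (not by 100 OR by 400)
2512 ÷ 4 = 628 exactly → divisible by 4
2512 ÷ 100 = 25 remainder 12 → not divisible by 100
Divisible by 4 but not by 100 → leap year


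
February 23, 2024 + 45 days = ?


Start: February 23, 2024
Add 45 days
February 23 → March 1: 29 - 23 + 1 = 7 days (45 - 7 = 38 left)
March 1 → April 1: 31 - 1 + 1 = 31 days (38 - 31 = 7 left)
April 1 + 7 = April 8, 2024

April 8, 2024


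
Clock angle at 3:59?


Hour hand = 3×30 + 59×0.5 = 119.5°
Minute hand = 59×6 = 354°
Difference = |119.5 - 354| = 234.5°
Since > 180°: 360 - 234.5 = 125.5°

125.5°


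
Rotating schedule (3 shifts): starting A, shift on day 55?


Shifts: A, B, C
Start: A (index 0)
Day 55: (0 + 55 - 1) mod 3
= 54 mod 3
= 0
Index 0 → shift A

Shift A


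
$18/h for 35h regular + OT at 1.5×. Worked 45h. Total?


$900.00

Regular: 35h × $18 = $630.00
Overtime: 45 - 35 = 10h
OT pay: 10h × $18 × 1.5 = $270.00
Total = $630.00 + $270.00 = $900.00


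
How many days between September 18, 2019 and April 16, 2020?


From September 18, 2019 to April 16, 2020
Rest of September 2019: 30 - 18 = 12
Full months: October 31, November 30, December 31, January 31, February 2020 29, March 31
Days into April 2020: 16
Total = 12 + 31 + 30 + 31 + 31 + 29 + 31 + 16 = 211 days

211 days


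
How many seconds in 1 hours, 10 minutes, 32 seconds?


Hours: 1 × 3600 = 3600
Minutes: 10 × 60 = 600
Seconds: 32
Total = 3600 + 600 + 32 = 4232

4232 seconds


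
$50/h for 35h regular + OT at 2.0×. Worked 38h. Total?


$2050.00

Regular: 35h × $50 = $1750.00
Overtime: 38 - 35 = 3h
OT pay: 3h × $50 × 2.0 = $300.00
Total = $1750.00 + $300.00 = $2050.00


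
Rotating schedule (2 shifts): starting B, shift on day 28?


Shifts: A, B
Start: B (index 1)
Day 28: (1 + 28 - 1) mod 2
= 28 mod 2
= 0
Index 0 → shift A

Shift A


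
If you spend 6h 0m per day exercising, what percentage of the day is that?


25.0%

Time: 360 minutes
Day: 1440 minutes
Percentage = (360/1440) × 100 = 25.0%


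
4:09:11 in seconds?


Hours: 4 × 3600 = 14400
Minutes: 9 × 60 = 540
Seconds: 11
Total = 14400 + 540 + 11 = 14951

14951 seconds


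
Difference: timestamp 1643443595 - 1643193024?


250571 seconds (69.6 hours / 2.90 days)

Difference = 1643443595 - 1643193024 = 250571 seconds
In hours: 250571 / 3600 ≈ 69.6
In days: 250571 / 86400 ≈ 2.90


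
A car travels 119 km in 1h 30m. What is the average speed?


79.3 km/h

Distance: 119 km
Time: 1h 30m = 90 min = 90/60 = 3/2 hours
Speed = 119 ÷ (3/2) = 119 × 2 / 3 = 238/3 ≈ 79.3 km/h


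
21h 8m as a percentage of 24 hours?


Total minutes: 21×60 + 8 = 1268
Day = 24×60 = 1440 minutes
Fraction = 1268/1440 ≈ 0.8806
As a percentage: 1268/1440 × 100 ≈ 88.06%

0.8806 (88.06%)


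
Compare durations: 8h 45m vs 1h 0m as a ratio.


35:4 (8.75)

Duration 1: 525 minutes
Duration 2: 60 minutes
Ratio = 525:60
GCD = 15
Simplified = 35:4
As a decimal: 35/4 = 8.75


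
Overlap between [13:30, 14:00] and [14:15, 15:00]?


0 minutes

Meeting A: 810-840 (in minutes from midnight)
Meeting B: 855-900
Overlap start = max(810, 855) = 855
Overlap end = min(840, 900) = 840
Overlap = max(0, 840 - 855) = 0 min


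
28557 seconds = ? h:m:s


Hours: 28557 ÷ 3600 = 7 remainder 3357
Minutes: 3357 ÷ 60 = 55 remainder 57
Seconds: 57

7h 55m 57s


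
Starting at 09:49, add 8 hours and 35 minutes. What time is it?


Start: 589 minutes from midnight
Add: 515 minutes
Total: 1104 minutes
Hours: 1104 ÷ 60 = 18 remainder 24

18:24


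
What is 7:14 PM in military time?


19:14

Input: 7:14 PM
PM: 7 + 12 = 19


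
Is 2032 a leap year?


Rules: divisible by 4 AND (not by 100 OR by 400)
2032 ÷ 4 = 508 exactly → divisible by 4
2032 ÷ 100 = 20 remainder 32 → not divisible by 100
Divisible by 4 but not by 100 → leap year

Yes


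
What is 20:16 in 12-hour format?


Hour: 20
20 - 12 = 8 → PM

8:16 PM


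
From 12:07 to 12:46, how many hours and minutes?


End time in minutes: 12×60 + 46 = 766
Start time in minutes: 12×60 + 7 = 727
Difference = 766 - 727 = 39 minutes
= 0 hours 39 minutes

0h 39m


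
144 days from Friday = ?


Tuesday

Start: Friday (index 4)
(4 + 144) mod 7
= 148 mod 7
= 1
Index 1 → Tuesday


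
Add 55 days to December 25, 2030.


February 18, 2031

Start: December 25, 2030
Add 55 days
December 25 → January 1: 31 - 25 + 1 = 7 days (55 - 7 = 48 left)
January 1 → February 1: 31 - 1 + 1 = 31 days (48 - 31 = 17 left)
February 1 + 17 = February 18, 2031


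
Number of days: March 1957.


Month: March (month 3)
March has 31 days

31 days


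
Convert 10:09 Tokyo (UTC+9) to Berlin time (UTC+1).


Time difference = UTC+1 - UTC+9 = -8 hours
New hour = (10 -8) mod 24
= 2 mod 24 = 2
Minutes unchanged → 02:09

02:09


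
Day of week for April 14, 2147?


Zeller's congruence:
q=14, m=4, k=47, j=21
h = (14 + ⌊13×5/5⌋ + 47 + ⌊47/4⌋ + ⌊21/4⌋ - 2×21) mod 7
= (14 + 13 + 47 + 11 + 5 - 42) mod 7
= 48 mod 7 = 6
h=6 → Friday

Friday


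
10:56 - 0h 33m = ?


Start: 656 minutes from midnight
Subtract: 33 minutes
Remaining: 656 - 33 = 623
Hours: 10, Minutes: 23

10:23


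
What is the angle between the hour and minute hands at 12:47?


Hour hand (12 ≡ 0 on the dial): 0×30 + 47×0.5 = 23.5°
Minute hand = 47×6 = 282°
Difference = |23.5 - 282| = 258.5°
Since > 180°: 360 - 258.5 = 101.5°

101.5°


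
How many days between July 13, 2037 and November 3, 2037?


113 days

From July 13, 2037 to November 3, 2037
Rest of July 2037: 31 - 13 = 18
Full months: August 31, September 30, October 31
Days into November 2037: 3
Total = 18 + 31 + 30 + 31 + 3 = 113 days


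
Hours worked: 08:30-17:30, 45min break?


Total time = (17×60+30) - (8×60+30)
= 1050 - 510 = 540 min
Minus break: 540 - 45 = 495 min
= 8h 15m

8h 15m (495 minutes)


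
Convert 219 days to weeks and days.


Weeks: 219 ÷ 7 = 31 remainder 2

31 weeks 2 days


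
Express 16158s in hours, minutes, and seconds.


4h 29m 18s

Hours: 16158 ÷ 3600 = 4 remainder 1758
Minutes: 1758 ÷ 60 = 29 remainder 18
Seconds: 18


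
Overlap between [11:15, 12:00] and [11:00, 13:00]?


Meeting A: 675-720 (in minutes from midnight)
Meeting B: 660-780
Overlap start = max(675, 660) = 675
Overlap end = min(720, 780) = 720
Overlap = max(0, 720 - 675) = 45 min

45 minutes


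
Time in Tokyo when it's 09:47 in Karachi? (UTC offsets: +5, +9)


Time difference = UTC+9 - UTC+5 = +4 hours
New hour = (9 + 4) mod 24
= 13 mod 24 = 13
Minutes unchanged → 13:47

13:47


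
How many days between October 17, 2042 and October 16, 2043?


364 days

From October 17, 2042 to October 16, 2043
Rest of October 2042: 31 - 17 = 14
Full months: November 30, December 31, January 31, February 2043 28, March 31, April 30, May 31, June 30, July 31, August 31, September 30
Days into October 2043: 16
Total = 14 + 30 + 31 + 31 + 28 + 31 + 30 + 31 + 30 + 31 + 31 + 30 + 16 = 364 days


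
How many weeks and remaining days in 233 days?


Weeks: 233 ÷ 7 = 33 remainder 2

33 weeks 2 days


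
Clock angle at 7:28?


Hour hand = 7×30 + 28×0.5 = 224.0°
Minute hand = 28×6 = 168°
Difference = |224.0 - 168| = 56.0°

56.0°


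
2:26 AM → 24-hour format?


Input: 2:26 AM
AM hour stays: 2

02:26


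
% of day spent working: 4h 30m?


Time: 270 minutes
Day: 1440 minutes
Percentage = (270/1440) × 100 ≈ 18.8%

18.8%


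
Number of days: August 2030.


Month: August (month 8)
August has 31 days

31 days


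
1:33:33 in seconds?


Hours: 1 × 3600 = 3600
Minutes: 33 × 60 = 1980
Seconds: 33
Total = 3600 + 1980 + 33 = 5613

5613 seconds


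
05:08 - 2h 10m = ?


02:58

Start: 308 minutes from midnight
Subtract: 130 minutes
Remaining: 308 - 130 = 178
Hours: 2, Minutes: 58


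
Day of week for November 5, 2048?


Zeller's congruence:
q=5, m=11, k=48, j=20
h = (5 + ⌊13×12/5⌋ + 48 + ⌊48/4⌋ + ⌊20/4⌋ - 2×20) mod 7
= (5 + 31 + 48 + 12 + 5 - 40) mod 7
= 61 mod 7 = 5
h=5 → Thursday

Thursday


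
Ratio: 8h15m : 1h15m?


Duration 1: 495 minutes
Duration 2: 75 minutes
Ratio = 495:75
GCD = 15
Simplified = 33:5
As a decimal: 33/5 = 6.60

33:5 (6.60)


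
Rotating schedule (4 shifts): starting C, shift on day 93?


Shift C

Shifts: A, B, C, D
Start: C (index 2)
Day 93: (2 + 93 - 1) mod 4
= 94 mod 4
= 2
Index 2 → shift C


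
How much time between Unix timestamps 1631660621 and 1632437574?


776953 seconds (215.8 hours / 8.99 days)

Difference = 1632437574 - 1631660621 = 776953 seconds
In hours: 776953 / 3600 ≈ 215.8
In days: 776953 / 86400 ≈ 8.99


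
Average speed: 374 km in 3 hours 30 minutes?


Distance: 374 km
Time: 3h 30m = 210 min = 210/60 = 7/2 hours
Speed = 374 ÷ (7/2) = 374 × 2 / 7 = 748/7 ≈ 106.9 km/h

106.9 km/h


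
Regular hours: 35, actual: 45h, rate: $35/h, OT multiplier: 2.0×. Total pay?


Regular: 35h × $35 = $1225.00
Overtime: 45 - 35 = 10h
OT pay: 10h × $35 × 2.0 = $700.00
Total = $1225.00 + $700.00 = $1925.00

$1925.00


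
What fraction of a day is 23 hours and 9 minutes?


Total minutes: 23×60 + 9 = 1389
Day = 24×60 = 1440 minutes
Fraction = 1389/1440 ≈ 0.9646
As a percentage: 1389/1440 × 100 ≈ 96.46%

0.9646 (96.46%)


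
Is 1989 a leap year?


No

Rules: divisible by 4 AND (not by 100 OR by 400)
1989 ÷ 4 = 497 remainder 1 → not divisible by 4
Not divisible by 4 → not a leap year


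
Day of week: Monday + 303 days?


Wednesday

Start: Monday (index 0)
(0 + 303) mod 7
= 303 mod 7
= 2
Index 2 → Wednesday


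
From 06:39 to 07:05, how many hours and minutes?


0h 26m

End time in minutes: 7×60 + 5 = 425
Start time in minutes: 6×60 + 39 = 399
Difference = 425 - 399 = 26 minutes
= 0 hours 26 minutes


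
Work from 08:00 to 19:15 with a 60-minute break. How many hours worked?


10h 15m (615 minutes)

Total time = (19×60+15) - (8×60+0)
= 1155 - 480 = 675 min
Minus break: 675 - 60 = 615 min
= 10h 15m


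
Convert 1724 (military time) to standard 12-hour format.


Hour: 17
17 - 12 = 5 → PM

5:24 PM


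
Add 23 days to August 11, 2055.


Start: August 11, 2055
Add 23 days
August 11 → September 1: 31 - 11 + 1 = 21 days (23 - 21 = 2 left)
September 1 + 2 = September 3, 2055

September 3, 2055


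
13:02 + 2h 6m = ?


Start: 782 minutes from midnight
Add: 126 minutes
Total: 908 minutes
Hours: 908 ÷ 60 = 15 remainder 8

15:08


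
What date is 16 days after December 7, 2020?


Start: December 7, 2020
Add 16 days
December 7 + 16 = December 23, 2020

December 23, 2020


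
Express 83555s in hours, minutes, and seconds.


23h 12m 35s

Hours: 83555 ÷ 3600 = 23 remainder 755
Minutes: 755 ÷ 60 = 12 remainder 35
Seconds: 35


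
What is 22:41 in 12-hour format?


10:41 PM

Hour: 22
22 - 12 = 10 → PM


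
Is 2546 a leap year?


Rules: divisible by 4 AND (not by 100 OR by 400)
2546 ÷ 4 = 636 remainder 2 → not divisible by 4
Not divisible by 4 → not a leap year

No
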